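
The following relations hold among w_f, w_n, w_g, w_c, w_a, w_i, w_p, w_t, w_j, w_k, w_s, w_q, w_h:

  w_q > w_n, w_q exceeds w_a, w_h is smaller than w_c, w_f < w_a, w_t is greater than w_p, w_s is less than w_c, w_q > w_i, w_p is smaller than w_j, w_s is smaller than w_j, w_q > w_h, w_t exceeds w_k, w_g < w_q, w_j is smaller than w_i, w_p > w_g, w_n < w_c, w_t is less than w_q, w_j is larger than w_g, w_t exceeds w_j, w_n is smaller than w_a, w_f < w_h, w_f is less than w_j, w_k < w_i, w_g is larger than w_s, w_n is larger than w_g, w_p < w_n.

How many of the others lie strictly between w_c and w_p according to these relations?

Chaining upward from w_p reaches: w_j, w_n, w_a, w_i, w_t, w_q.
Chaining downward from w_c reaches: w_s, w_g, w_f, w_n, w_h.
Strictly between w_p and w_c are those in both lists: w_n — 1 element.

1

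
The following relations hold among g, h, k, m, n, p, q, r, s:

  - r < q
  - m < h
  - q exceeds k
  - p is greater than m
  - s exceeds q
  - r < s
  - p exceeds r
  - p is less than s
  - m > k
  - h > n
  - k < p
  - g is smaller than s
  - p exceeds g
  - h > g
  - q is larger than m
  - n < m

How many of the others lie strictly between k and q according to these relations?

Chaining upward from k reaches: m, h, p, s.
Chaining downward from q reaches: n, m, r.
Strictly between k and q are those in both lists: m — 1 element.

1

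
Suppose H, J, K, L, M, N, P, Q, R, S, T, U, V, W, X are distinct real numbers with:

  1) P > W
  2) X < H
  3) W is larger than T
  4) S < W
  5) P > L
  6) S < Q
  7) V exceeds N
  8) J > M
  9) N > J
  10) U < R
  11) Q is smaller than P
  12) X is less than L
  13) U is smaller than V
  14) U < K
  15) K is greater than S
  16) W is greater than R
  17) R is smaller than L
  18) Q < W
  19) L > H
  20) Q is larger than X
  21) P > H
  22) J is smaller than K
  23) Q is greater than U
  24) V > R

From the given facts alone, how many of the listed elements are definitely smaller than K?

4

The elements the relations force below K are U, S, M, J — no chain reaches any other.
That is 4.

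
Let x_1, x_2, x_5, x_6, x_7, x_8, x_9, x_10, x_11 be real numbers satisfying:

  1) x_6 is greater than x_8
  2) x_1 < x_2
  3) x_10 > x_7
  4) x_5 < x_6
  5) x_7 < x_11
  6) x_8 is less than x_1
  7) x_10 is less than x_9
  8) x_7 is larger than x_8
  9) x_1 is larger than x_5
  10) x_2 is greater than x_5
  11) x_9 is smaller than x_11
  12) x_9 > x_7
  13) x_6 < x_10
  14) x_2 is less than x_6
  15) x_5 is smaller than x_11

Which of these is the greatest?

x_11

Chaining downward from x_11: directly below it, x_5, x_7, x_9; then x_8, x_10; then x_6; then x_2; then x_1.
That covers every other element, and nothing is given above x_11, so x_11 is the greatest.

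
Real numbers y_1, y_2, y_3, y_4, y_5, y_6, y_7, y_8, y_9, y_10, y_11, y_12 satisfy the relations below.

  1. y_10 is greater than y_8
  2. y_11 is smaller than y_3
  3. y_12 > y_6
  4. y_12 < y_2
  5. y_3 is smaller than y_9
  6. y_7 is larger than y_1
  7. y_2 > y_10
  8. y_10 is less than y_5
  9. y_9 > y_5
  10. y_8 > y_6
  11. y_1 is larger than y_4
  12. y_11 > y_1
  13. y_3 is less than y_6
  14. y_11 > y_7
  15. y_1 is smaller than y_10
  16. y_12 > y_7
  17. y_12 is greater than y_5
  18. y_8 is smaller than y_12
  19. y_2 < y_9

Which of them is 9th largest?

The consecutive relations fix a unique order: y_4 < y_1 < y_7 < y_11 < y_3 < y_6 < y_8 < y_10 < y_5 < y_12 < y_2 < y_9.
Counting 9 from the largest end gives y_11.

y_11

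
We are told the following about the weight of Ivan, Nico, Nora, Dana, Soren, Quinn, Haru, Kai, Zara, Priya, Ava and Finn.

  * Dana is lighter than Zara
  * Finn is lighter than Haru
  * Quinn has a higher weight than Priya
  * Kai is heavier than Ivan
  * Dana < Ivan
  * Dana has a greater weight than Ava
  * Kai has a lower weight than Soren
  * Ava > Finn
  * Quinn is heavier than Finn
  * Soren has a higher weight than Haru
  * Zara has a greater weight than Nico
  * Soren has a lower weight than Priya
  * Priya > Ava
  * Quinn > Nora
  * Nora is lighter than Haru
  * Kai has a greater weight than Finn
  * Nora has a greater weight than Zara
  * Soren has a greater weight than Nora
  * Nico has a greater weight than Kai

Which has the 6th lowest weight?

Nico

The consecutive relations fix a unique order: Finn < Ava < Dana < Ivan < Kai < Nico < Zara < Nora < Haru < Soren < Priya < Quinn.
The 6th smallest is Nico.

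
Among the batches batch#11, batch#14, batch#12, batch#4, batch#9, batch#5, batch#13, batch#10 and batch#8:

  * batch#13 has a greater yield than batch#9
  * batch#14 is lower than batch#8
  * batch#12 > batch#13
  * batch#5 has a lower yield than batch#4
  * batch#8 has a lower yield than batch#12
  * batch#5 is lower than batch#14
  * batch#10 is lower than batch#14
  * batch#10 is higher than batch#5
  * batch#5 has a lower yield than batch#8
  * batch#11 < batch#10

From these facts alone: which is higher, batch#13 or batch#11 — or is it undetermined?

undetermined

Following every chain through batch#11: above batch#11 we get batch#10, batch#14, batch#8, batch#12.
batch#13 is not reached, and no chain runs the other way from batch#13 to batch#11.
So the given relations leave the order of batch#11 and batch#13 undetermined.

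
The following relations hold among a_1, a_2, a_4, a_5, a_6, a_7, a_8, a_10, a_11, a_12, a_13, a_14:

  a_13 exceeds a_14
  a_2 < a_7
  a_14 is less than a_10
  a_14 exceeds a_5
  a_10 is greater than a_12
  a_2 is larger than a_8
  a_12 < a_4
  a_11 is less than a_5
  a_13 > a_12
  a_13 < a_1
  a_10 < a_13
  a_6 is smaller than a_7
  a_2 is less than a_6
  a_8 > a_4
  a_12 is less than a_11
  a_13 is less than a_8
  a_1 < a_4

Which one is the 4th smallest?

The consecutive relations fix a unique order: a_12 < a_11 < a_5 < a_14 < a_10 < a_13 < a_1 < a_4 < a_8 < a_2 < a_6 < a_7.
The 4th smallest is a_14.

a_14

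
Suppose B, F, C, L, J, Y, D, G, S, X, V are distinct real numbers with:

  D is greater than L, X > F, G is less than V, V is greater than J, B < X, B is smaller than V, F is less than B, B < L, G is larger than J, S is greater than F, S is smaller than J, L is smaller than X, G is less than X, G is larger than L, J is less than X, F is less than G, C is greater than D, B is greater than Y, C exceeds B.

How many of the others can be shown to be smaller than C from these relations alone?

From C the given relations immediately reach B, D.
From those, F, Y, L — 5 in total.
Nothing else is reachable below C; 5 in all.

5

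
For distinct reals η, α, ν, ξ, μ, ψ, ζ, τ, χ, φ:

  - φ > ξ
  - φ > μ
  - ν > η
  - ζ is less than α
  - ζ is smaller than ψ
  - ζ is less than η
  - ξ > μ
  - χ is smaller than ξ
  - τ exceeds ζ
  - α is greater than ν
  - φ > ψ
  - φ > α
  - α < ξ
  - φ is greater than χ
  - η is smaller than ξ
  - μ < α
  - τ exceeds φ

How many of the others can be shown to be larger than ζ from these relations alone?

The elements the relations force above ζ are η, ν, ψ, α, ξ, φ, τ — no chain reaches any other.
That is 7.

7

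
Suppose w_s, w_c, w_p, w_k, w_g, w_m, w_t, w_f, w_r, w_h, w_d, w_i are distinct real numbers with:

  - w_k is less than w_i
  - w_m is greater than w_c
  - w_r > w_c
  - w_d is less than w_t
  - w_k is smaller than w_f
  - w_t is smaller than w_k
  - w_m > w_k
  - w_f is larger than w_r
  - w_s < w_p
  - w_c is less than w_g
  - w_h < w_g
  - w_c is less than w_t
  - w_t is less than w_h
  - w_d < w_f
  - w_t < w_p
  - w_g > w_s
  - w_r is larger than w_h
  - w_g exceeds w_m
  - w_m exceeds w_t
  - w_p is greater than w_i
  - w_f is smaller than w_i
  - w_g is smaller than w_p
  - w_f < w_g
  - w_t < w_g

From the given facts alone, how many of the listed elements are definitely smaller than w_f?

From w_f the given relations immediately reach w_d, w_r, w_k.
From those, w_c, w_t, w_h — 6 in total.
No other element is forced below w_f by the given relations, so the count is 6.

6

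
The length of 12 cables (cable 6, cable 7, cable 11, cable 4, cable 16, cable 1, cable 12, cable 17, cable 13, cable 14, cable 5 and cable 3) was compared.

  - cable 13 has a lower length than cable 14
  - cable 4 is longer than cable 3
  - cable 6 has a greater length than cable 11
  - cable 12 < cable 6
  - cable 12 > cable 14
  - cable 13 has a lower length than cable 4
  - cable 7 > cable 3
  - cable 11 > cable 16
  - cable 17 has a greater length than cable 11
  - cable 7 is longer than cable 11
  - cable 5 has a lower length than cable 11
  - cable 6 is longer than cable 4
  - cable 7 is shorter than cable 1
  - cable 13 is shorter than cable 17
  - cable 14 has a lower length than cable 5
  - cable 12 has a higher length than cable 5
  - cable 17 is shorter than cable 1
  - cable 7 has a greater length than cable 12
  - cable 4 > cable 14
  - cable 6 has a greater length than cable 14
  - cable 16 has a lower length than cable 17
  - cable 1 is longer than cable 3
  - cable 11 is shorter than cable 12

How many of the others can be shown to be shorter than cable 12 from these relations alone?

5

From cable 12 the given relations immediately reach cable 14, cable 5, cable 11.
From those, cable 13, cable 16 — 5 in total.
Nothing else is reachable below cable 12; 5 in all.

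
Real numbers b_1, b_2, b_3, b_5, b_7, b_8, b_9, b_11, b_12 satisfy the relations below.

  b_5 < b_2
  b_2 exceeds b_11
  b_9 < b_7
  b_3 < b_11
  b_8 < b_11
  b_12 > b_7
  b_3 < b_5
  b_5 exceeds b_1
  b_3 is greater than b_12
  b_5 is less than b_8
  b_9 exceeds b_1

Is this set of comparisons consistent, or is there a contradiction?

consistent

Every relation is compatible with b_1 < b_9 < b_7 < b_12 < b_3 < b_5 < b_8 < b_11 < b_2; the set is consistent.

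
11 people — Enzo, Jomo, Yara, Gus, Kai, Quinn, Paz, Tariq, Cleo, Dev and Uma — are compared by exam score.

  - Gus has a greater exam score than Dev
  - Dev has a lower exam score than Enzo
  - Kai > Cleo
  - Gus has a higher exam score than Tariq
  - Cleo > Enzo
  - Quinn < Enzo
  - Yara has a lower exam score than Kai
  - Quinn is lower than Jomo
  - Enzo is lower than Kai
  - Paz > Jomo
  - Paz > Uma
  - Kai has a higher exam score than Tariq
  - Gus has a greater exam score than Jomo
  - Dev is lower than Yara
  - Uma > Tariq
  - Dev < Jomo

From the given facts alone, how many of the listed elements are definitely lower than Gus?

From Gus the given relations immediately reach Dev, Tariq, Jomo.
From those, Quinn — 4 in total.
No other element is forced below Gus by the given relations, so the count is 4.

4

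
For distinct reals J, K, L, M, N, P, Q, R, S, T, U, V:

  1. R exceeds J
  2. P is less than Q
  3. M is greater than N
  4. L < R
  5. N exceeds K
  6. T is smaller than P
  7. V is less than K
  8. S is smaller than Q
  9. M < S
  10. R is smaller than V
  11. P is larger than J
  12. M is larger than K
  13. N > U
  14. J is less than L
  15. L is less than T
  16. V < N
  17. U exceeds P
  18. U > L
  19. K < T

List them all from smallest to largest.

J < L < R < V < K < T < P < U < N < M < S < Q

Each adjacent pair is fixed by a given relation: J < L; L < R; R < V; V < K; K < T; T < P; P < U; U < N; N < M; M < S; S < Q. Chaining them end to end gives the full order.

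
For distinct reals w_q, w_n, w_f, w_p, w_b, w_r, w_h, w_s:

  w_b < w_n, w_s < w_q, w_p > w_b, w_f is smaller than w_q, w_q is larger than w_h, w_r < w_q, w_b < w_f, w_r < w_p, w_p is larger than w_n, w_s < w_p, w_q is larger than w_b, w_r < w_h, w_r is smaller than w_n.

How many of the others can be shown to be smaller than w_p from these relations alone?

The elements the relations force below w_p are w_b, w_r, w_s, w_n — no chain reaches any other.
That is 4.

4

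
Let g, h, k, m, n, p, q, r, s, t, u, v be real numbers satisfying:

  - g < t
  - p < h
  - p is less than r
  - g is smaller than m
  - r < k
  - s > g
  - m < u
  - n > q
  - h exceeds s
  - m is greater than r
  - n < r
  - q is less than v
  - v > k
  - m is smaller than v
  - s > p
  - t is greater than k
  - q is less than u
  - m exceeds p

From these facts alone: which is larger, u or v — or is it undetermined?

Following every chain through u: below u we get q, g, n, p, r, m.
v is not reached, and no chain runs the other way from v to u.
So the given relations leave the order of u and v undetermined.

undetermined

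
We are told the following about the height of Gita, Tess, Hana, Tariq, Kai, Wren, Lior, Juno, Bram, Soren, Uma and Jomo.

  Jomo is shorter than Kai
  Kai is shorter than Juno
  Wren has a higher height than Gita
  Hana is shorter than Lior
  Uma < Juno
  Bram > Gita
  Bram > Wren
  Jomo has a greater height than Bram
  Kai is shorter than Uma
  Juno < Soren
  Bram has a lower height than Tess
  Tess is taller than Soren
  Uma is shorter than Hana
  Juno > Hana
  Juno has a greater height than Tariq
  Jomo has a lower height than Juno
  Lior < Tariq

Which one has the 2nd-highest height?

The consecutive relations fix a unique order: Gita < Wren < Bram < Jomo < Kai < Uma < Hana < Lior < Tariq < Juno < Soren < Tess.
Counting 2 from the largest end gives Soren.

Soren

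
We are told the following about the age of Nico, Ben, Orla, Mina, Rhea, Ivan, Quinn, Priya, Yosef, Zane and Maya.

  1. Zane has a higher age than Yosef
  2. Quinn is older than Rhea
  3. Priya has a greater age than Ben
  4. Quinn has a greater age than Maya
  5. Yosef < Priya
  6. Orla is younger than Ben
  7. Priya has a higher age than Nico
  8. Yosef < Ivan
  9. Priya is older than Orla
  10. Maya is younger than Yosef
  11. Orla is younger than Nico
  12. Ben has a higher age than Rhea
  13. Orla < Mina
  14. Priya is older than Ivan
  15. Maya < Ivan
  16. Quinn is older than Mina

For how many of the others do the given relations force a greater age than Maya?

5

The elements the relations force above Maya are Yosef, Zane, Ivan, Priya, Quinn — no chain reaches any other.
That is 5.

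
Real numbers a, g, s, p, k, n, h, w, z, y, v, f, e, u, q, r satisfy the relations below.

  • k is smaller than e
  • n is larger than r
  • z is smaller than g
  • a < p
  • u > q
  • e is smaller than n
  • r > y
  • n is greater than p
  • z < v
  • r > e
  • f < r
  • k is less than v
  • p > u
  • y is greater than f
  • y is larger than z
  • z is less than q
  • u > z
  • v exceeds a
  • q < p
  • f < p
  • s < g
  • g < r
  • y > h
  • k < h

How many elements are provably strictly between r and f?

1

The relations place f below r. An element lies strictly between them when it is forced above f and also forced below r.
Above f: {y, p, n}. Below r: {k, z, e, h, s, y, g}.
Intersection: {y} — 1.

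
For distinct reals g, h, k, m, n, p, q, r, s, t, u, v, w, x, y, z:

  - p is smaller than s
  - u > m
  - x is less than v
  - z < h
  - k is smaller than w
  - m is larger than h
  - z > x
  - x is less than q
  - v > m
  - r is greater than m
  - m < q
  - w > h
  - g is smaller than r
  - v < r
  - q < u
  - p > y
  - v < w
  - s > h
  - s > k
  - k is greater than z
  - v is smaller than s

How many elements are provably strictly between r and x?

Chaining upward from x reaches: z, h, m, k, q, v, w, u, s.
Chaining downward from r reaches: z, h, m, g, v.
Strictly between x and r are those in both lists: z, h, m, v — 4 elements.

4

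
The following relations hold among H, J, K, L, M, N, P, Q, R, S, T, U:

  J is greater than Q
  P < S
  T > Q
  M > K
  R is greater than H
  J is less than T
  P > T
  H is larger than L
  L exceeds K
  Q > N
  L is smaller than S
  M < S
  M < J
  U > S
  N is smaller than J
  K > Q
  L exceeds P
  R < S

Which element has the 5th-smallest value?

Chaining the given pairs: N < Q < K < M < J < T < P < L < H < R < S < U.
Counting 5 from the smallest end gives J.

J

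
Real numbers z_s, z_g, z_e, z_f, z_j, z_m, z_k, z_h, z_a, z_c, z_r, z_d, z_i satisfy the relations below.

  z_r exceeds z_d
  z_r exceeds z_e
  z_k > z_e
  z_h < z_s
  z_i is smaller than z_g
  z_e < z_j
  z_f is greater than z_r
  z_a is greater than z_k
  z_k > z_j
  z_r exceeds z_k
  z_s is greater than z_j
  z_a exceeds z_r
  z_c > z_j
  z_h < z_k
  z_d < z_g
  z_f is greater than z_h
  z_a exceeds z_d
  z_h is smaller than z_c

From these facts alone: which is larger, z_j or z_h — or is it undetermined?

Following every chain through z_h: above z_h we get z_c, z_k, z_r, z_f, z_a, z_s.
z_j is not reached, and no chain runs the other way from z_j to z_h.
So the given relations leave the order of z_h and z_j undetermined.

undetermined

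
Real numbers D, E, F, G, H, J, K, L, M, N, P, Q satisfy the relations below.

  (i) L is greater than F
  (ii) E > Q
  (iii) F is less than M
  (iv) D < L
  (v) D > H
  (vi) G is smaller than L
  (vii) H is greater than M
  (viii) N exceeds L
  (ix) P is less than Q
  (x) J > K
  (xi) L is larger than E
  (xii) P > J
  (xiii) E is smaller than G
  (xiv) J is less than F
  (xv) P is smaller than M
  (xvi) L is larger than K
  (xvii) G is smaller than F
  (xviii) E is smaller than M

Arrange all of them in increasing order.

The consecutive links are each given: K < J; J < P; P < Q; Q < E; E < G; G < F; F < M; M < H; H < D; D < L; L < N.

K < J < P < Q < E < G < F < M < H < D < L < N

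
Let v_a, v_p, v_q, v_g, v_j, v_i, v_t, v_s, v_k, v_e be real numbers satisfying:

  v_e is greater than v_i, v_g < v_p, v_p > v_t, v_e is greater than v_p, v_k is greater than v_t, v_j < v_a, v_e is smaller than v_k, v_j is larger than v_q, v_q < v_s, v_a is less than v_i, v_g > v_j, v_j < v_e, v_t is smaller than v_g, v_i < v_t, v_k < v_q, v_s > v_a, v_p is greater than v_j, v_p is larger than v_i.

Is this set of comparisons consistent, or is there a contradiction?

inconsistent

We have v_q < v_j stated directly, yet also v_j < v_a < v_i < v_t < v_g < v_p < v_e < v_k < v_q by chaining the others — so v_j < v_q. Contradiction.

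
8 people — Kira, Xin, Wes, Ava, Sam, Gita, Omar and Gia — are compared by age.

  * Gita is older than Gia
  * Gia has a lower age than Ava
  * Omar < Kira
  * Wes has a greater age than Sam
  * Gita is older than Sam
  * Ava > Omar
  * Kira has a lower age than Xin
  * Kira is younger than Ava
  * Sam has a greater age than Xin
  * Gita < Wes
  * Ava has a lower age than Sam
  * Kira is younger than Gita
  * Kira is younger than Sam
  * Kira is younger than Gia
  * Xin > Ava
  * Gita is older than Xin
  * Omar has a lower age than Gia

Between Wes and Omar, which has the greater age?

Omar < Kira < Xin < Sam < Gita < Wes, by transitivity through Kira, Xin, Sam, Gita.
So Omar < Wes; Wes is the older of the two.

Wes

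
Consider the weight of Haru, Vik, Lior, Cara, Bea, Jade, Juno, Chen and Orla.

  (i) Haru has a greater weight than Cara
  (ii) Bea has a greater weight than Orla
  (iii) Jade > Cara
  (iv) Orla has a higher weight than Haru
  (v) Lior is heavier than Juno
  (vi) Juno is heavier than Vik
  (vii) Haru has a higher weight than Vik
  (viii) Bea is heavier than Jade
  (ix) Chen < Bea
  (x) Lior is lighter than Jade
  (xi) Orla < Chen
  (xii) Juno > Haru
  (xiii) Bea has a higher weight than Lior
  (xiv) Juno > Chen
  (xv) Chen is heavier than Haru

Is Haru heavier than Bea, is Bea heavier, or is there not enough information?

Bea

Haru < Orla and Orla < Chen give Haru < Chen.
With Chen < Juno: Haru < Orla < Chen < Juno.
With Juno < Lior: Haru < Orla < Chen < Juno < Lior.
With Lior < Jade: Haru < Orla < Chen < Juno < Lior < Jade.
With Jade < Bea: Haru < Orla < Chen < Juno < Lior < Jade < Bea.
So Bea is heavier.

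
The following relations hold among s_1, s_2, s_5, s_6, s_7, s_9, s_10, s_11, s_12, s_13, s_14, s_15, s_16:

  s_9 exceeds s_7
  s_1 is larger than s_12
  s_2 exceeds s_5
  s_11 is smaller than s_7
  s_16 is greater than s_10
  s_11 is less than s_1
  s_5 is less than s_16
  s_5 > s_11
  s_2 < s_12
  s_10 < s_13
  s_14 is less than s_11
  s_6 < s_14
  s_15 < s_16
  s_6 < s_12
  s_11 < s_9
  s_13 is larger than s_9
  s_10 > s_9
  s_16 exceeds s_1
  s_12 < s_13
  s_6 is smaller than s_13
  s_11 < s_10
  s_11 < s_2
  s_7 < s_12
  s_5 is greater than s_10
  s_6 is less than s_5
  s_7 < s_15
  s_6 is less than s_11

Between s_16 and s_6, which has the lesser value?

Chaining the given relations: s_6 < s_14 < s_11 < s_7 < s_9 < s_10 < s_5 < s_2 < s_12 < s_1 < s_16.
So s_6 < s_16; s_6 is the smaller of the two.

s_6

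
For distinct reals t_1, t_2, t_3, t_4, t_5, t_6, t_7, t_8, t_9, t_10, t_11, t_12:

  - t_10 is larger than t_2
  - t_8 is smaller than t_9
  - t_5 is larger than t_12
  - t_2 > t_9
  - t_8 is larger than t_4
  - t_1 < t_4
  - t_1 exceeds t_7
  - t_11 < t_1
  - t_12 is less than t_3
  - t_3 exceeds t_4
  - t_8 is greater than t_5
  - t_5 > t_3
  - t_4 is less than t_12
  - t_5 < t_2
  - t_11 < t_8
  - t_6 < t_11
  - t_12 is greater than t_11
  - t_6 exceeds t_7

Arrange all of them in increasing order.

t_7 < t_6 < t_11 < t_1 < t_4 < t_12 < t_3 < t_5 < t_8 < t_9 < t_2 < t_10

The consecutive links are each given: t_7 < t_6; t_6 < t_11; t_11 < t_1; t_1 < t_4; t_4 < t_12; t_12 < t_3; t_3 < t_5; t_5 < t_8; t_8 < t_9; t_9 < t_2; t_2 < t_10.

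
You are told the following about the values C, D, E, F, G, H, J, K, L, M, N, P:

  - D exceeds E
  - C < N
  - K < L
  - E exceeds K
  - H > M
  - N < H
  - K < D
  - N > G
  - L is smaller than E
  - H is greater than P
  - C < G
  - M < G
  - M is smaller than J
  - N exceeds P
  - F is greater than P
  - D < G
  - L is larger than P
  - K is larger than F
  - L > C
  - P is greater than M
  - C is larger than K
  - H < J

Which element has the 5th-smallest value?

Piecing the relations together gives one ordering: M < P < F < K < C < L < E < D < G < N < H < J.
Counting 5 from the smallest end gives C.

C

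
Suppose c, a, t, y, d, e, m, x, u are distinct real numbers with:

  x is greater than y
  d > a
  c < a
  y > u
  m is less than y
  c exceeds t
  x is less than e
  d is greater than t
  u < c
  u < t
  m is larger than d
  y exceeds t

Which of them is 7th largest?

c

Chaining the given pairs: u < t < c < a < d < m < y < x < e.
Counting 7 from the largest end gives c.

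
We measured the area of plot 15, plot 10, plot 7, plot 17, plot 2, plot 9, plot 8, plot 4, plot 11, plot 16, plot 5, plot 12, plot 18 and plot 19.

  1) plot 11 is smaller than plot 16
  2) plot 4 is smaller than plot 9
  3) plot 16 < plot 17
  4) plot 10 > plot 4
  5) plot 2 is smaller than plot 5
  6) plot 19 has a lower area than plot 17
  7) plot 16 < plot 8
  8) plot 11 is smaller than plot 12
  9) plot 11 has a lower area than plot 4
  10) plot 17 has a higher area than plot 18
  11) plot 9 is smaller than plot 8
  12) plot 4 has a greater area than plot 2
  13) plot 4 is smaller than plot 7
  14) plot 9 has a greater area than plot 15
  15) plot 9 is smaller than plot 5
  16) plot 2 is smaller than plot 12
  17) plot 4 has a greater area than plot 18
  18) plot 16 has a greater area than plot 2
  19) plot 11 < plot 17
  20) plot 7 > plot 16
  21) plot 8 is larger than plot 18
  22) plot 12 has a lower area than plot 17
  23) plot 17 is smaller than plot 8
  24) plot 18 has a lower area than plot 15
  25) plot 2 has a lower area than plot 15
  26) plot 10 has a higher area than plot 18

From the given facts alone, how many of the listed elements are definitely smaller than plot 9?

The elements the relations force below plot 9 are plot 18, plot 2, plot 11, plot 4, plot 15 — no chain reaches any other.
That is 5.

5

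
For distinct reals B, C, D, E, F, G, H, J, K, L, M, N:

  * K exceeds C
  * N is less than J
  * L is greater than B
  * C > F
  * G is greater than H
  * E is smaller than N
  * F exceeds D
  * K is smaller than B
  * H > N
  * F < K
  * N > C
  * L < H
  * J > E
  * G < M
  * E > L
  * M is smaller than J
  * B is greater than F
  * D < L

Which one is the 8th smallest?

Chaining the given pairs: D < F < C < K < B < L < E < N < H < G < M < J.
Counting 8 from the smallest end gives N.

N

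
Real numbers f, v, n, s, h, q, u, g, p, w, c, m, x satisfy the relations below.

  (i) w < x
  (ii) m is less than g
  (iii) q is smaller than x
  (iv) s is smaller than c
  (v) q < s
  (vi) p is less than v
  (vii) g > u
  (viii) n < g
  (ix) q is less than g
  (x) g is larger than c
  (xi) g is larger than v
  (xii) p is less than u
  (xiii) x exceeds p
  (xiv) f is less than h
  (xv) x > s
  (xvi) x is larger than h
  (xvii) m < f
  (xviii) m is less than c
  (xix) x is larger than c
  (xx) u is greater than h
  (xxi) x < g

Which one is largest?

Chaining downward from g: directly below it, m, q, v, c, n, x, u; then p, s, h, w; then f.
That covers every other element, and nothing is given above g, so g is the largest.

g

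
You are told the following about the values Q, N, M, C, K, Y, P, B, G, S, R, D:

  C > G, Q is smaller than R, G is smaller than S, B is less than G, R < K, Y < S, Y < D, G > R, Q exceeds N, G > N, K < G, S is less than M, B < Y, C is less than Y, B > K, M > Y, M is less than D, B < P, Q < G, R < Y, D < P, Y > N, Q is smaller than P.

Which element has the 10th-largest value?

Chaining the given pairs: N < Q < R < K < B < G < C < Y < S < M < D < P.
Counting 10 from the largest end gives R.

R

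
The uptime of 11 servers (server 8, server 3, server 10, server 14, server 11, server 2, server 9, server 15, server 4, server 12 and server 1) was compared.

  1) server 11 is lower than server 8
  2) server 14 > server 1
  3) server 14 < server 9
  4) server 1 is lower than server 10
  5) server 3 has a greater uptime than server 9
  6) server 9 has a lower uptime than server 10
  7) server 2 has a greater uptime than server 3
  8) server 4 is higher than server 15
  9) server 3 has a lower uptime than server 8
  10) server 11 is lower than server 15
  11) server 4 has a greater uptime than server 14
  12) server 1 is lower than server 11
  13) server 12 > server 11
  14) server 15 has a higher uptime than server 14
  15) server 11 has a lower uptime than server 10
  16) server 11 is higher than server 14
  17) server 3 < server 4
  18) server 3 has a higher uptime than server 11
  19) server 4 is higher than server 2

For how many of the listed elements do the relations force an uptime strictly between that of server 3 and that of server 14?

The relations place server 14 below server 3. An element lies strictly between them when it is forced above server 14 and also forced below server 3.
Above server 14: {server 9, server 11, server 12, server 15, server 2, server 10, server 4, server 8}. Below server 3: {server 1, server 9, server 11}.
Intersection: {server 9, server 11} — 2.

2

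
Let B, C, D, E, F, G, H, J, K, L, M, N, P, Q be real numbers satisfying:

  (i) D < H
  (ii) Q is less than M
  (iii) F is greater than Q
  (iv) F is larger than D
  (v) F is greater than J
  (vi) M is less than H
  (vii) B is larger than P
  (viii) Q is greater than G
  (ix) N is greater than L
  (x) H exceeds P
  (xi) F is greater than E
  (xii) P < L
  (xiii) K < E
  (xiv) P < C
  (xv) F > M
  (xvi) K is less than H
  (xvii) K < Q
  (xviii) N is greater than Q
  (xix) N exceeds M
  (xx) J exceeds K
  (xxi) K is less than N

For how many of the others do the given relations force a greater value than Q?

From Q the given relations immediately reach M, F, N.
From those, H — 4 in total.
No other element is forced above Q by the given relations, so the count is 4.

4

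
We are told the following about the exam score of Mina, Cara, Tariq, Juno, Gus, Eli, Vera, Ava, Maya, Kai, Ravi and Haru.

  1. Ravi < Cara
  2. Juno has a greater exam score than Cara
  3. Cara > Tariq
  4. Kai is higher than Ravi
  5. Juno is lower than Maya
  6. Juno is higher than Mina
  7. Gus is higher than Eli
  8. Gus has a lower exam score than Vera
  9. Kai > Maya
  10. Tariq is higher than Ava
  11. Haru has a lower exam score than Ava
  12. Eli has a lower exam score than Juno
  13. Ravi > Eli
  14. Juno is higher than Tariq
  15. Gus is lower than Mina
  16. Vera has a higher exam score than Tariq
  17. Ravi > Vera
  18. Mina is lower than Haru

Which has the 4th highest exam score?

Cara

Piecing the relations together gives one ordering: Eli < Gus < Mina < Haru < Ava < Tariq < Vera < Ravi < Cara < Juno < Maya < Kai.
Counting 4 from the largest end gives Cara.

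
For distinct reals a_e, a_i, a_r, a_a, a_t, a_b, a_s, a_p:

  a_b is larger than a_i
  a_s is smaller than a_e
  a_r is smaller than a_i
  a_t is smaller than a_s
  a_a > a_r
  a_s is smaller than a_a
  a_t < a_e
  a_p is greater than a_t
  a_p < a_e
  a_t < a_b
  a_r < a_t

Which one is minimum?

a_r

a_i is not least since a_r < a_i; a_t is not least since a_r < a_t; a_s is not least since a_t < a_s; a_a is not least since a_r < a_a; a_p is not least since a_t < a_p; a_b is not least since a_t < a_b; a_e is not least since a_t < a_e.
Only a_r has nothing below it, so a_r is the minimum.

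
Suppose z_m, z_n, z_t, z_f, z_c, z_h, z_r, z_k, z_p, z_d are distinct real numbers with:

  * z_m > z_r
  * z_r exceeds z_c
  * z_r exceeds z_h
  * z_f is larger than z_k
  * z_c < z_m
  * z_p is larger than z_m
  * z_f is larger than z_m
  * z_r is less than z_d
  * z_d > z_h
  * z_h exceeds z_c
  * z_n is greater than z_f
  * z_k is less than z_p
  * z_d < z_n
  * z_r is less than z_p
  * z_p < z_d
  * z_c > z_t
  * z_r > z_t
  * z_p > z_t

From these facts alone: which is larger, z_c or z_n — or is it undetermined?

z_c < z_h and z_h < z_r give z_c < z_r.
With z_r < z_m: z_c < z_h < z_r < z_m.
Then z_m < z_f extends the chain to z_f.
With z_f < z_n: z_c < z_h < z_r < z_m < z_f < z_n.
So z_n is larger.

z_n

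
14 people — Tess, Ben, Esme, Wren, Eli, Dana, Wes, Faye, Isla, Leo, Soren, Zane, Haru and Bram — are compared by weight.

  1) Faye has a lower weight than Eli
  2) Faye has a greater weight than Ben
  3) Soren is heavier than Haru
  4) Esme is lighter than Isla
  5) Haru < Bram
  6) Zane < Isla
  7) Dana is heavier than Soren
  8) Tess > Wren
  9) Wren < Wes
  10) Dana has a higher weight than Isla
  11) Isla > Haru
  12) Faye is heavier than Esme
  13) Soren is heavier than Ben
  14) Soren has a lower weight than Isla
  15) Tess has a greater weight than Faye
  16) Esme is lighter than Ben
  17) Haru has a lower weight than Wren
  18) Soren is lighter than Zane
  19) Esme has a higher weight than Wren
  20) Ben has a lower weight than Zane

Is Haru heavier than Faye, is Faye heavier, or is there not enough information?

Haru < Wren and Wren < Esme give Haru < Esme.
Then Esme < Ben extends the chain to Ben.
With Ben < Faye: Haru < Wren < Esme < Ben < Faye.
So Faye is heavier.

Faye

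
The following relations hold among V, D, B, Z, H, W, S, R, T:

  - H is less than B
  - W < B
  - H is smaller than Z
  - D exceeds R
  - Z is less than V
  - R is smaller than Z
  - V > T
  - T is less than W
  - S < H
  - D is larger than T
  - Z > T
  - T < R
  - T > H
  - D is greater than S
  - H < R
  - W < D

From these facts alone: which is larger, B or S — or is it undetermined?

B

S < H and H < T give S < T.
With T < W: S < H < T < W.
Then W < B extends the chain to B.
So B is larger.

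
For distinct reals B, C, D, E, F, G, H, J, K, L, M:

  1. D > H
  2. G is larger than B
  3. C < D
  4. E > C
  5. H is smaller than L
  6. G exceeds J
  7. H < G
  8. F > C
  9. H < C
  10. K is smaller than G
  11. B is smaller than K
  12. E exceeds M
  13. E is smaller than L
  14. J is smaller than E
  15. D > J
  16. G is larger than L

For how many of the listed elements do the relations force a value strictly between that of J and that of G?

Chaining upward from J reaches: D, E, L.
Chaining downward from G reaches: B, H, C, M, E, K, L.
Strictly between J and G are those in both lists: E, L — 2 elements.

2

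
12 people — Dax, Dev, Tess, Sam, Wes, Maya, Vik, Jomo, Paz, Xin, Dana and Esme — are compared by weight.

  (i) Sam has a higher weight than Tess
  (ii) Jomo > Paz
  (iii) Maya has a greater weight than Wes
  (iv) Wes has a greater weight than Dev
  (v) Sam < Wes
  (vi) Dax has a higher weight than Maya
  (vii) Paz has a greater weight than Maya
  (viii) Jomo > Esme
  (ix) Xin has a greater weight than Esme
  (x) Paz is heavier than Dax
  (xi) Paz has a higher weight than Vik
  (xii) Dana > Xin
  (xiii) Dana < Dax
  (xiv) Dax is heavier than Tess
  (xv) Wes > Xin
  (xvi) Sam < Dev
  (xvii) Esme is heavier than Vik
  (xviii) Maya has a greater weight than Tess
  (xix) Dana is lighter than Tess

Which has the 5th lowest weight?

Chaining the given pairs: Vik < Esme < Xin < Dana < Tess < Sam < Dev < Wes < Maya < Dax < Paz < Jomo.
Counting 5 from the smallest end gives Tess.

Tess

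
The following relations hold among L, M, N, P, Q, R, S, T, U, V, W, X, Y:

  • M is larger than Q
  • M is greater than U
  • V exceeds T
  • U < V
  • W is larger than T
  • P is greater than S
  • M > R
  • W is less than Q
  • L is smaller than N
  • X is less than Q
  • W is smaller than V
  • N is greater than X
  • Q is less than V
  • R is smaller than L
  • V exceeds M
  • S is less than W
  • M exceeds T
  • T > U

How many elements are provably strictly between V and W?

2

The relations place W below V. An element lies strictly between them when it is forced above W and also forced below V.
Above W: {Q, M}. Below V: {U, R, T, X, S, Q, M}.
Intersection: {Q, M} — 2.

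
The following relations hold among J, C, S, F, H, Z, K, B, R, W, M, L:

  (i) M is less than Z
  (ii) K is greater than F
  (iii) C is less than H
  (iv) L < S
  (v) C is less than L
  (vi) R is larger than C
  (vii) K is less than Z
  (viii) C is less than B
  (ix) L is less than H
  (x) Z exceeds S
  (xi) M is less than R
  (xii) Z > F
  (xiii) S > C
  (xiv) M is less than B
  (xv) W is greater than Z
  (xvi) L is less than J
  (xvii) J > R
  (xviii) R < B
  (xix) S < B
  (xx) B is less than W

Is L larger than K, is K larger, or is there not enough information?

undetermined

Following every chain through K: above K we get Z, W; below K we get F.
L is not reached, and no chain runs the other way from L to K.
So the given relations leave the order of K and L undetermined.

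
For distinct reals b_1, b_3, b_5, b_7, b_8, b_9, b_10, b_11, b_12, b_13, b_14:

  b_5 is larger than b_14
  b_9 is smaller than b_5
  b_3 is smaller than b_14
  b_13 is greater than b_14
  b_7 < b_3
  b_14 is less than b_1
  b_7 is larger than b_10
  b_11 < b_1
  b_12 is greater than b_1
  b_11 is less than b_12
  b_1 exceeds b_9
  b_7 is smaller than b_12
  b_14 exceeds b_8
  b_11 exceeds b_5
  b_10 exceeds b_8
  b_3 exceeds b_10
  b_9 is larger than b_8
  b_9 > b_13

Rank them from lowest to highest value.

Nothing is placed below b_8, so it is least; from there b_8 < b_10; b_10 < b_7; b_7 < b_3; b_3 < b_14; b_14 < b_13; b_13 < b_9; b_9 < b_5; b_5 < b_11; b_11 < b_1; b_1 < b_12, each given directly.

b_8 < b_10 < b_7 < b_3 < b_14 < b_13 < b_9 < b_5 < b_11 < b_1 < b_12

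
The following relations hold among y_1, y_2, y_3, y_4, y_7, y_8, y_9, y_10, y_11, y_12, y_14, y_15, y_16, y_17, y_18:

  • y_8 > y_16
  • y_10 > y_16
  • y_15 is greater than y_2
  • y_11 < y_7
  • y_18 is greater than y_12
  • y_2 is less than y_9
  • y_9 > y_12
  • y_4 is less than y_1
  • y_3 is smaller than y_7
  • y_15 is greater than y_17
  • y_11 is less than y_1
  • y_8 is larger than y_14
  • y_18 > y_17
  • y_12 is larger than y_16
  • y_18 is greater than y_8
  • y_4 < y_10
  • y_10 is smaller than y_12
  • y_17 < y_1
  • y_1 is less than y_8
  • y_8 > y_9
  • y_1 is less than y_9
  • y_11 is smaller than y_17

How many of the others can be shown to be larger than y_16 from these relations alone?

Directly above y_16: y_10, y_12, y_8.
One step further: y_9, y_18 (5 so far).
No other element is forced above y_16 by the given relations, so the count is 5.

5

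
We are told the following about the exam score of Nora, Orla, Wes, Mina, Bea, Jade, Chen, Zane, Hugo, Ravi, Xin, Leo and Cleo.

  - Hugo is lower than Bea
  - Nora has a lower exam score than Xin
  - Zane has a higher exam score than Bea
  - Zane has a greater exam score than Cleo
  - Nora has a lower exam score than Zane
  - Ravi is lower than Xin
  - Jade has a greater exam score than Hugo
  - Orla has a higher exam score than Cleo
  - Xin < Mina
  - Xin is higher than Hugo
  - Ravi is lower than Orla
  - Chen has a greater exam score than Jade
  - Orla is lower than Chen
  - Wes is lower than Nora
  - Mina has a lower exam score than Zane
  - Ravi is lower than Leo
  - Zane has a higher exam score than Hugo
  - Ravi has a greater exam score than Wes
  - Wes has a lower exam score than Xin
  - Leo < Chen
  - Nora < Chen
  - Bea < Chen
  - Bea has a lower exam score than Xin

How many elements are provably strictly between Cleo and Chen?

1

The relations place Cleo below Chen. An element lies strictly between them when it is forced above Cleo and also forced below Chen.
Above Cleo: {Orla, Zane}. Below Chen: {Hugo, Jade, Wes, Ravi, Bea, Nora, Orla, Leo}.
Intersection: {Orla} — 1.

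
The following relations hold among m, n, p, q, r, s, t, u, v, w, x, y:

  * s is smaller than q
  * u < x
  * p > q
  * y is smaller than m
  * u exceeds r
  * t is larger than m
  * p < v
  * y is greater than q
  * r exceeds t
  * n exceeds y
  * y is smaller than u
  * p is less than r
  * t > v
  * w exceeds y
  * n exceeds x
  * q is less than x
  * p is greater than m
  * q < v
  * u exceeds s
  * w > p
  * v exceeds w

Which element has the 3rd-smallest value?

y

Chaining the given pairs: s < q < y < m < p < w < v < t < r < u < x < n.
The 3rd smallest is y.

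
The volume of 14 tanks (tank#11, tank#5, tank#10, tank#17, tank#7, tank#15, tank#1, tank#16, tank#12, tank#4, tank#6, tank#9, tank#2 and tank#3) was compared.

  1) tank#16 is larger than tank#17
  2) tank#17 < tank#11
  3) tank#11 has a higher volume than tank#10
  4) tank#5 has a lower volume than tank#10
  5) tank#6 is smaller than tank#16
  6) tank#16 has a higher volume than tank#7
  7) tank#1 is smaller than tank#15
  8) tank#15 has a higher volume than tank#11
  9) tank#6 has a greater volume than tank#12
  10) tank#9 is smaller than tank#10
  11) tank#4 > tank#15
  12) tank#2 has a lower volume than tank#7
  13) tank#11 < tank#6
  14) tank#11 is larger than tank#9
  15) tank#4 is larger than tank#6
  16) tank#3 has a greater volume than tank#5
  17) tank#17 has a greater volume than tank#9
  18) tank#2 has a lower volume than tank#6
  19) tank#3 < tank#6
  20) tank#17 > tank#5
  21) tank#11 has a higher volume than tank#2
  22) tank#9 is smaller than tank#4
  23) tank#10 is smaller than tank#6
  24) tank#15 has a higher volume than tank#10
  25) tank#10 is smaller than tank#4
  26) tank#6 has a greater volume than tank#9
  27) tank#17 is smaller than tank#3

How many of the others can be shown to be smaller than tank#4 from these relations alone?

From tank#4 the given relations immediately reach tank#9, tank#10, tank#15, tank#6.
From those, tank#2, tank#12, tank#5, tank#1, tank#3, tank#11 — 10 in total.
From those, tank#17 — 11 in total.
Nothing else is reachable below tank#4; 11 in all.

11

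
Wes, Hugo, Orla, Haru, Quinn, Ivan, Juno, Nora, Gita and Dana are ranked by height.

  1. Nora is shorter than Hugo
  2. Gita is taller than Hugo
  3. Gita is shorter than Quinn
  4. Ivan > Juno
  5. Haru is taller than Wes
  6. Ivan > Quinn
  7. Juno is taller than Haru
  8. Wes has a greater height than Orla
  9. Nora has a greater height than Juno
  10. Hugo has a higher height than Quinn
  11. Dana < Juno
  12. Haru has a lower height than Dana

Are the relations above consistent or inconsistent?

Chaining the given relations yields Hugo < Gita < Quinn, so Hugo < Quinn. But one relation states Quinn < Hugo. These cannot both hold.

inconsistent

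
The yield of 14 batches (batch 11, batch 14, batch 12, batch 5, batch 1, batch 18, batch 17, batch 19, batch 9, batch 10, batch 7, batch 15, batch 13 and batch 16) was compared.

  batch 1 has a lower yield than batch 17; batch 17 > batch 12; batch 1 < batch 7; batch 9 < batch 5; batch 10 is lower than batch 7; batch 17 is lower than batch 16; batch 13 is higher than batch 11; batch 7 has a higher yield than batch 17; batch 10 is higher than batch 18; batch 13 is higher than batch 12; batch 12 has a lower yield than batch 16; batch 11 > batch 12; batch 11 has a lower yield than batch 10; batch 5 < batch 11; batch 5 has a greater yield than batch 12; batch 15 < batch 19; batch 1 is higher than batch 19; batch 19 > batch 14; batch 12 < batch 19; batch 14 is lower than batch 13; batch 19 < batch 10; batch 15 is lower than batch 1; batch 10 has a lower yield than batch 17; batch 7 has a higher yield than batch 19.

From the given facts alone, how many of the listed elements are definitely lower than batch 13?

5

Directly below batch 13: batch 12, batch 11, batch 14.
One step further: batch 5 (4 so far).
One step further: batch 9 (5 so far).
No other element is forced below batch 13 by the given relations, so the count is 5.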